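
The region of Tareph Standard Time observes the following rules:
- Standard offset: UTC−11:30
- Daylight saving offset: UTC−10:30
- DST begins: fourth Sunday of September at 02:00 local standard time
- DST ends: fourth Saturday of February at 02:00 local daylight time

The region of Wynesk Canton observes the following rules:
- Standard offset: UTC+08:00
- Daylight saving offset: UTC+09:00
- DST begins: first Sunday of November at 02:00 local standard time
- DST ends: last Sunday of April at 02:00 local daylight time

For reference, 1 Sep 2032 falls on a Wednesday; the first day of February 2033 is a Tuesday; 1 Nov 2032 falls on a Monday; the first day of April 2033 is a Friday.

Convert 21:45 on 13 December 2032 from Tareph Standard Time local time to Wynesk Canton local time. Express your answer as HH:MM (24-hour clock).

1 September 2032 is a Wednesday, so the first Sunday is September 5 and the fourth is September 26.
1 February 2033 is a Tuesday, so the first Saturday is February 5 and the fourth is February 26.
Daylight saving runs 26 September 2032 – 26 February 2033; 13 December 2032 is inside that window, so Tareph Standard Time is at UTC−10:30.
21:45 Tareph Standard Time + 10h30m = 08:15 UTC (rolling into the next day, 14 December 2032).
1 November 2032 is a Monday, so the first Sunday is November 7.
1 April 2033 is a Friday, so Sundays fall on 3, 10, 17, 24; the last is April 24.
At the standard offset (UTC+08:00), 08:15 UTC + 8h = 16:15 Wynesk Canton standard time.
Daylight saving runs 7 November 2032 – 24 April 2033; the standard-time date in Wynesk Canton, 14 December 2032, is inside that window, so Wynesk Canton is at UTC+09:00.
08:15 UTC + 9h = 17:15 Wynesk Canton.

17:15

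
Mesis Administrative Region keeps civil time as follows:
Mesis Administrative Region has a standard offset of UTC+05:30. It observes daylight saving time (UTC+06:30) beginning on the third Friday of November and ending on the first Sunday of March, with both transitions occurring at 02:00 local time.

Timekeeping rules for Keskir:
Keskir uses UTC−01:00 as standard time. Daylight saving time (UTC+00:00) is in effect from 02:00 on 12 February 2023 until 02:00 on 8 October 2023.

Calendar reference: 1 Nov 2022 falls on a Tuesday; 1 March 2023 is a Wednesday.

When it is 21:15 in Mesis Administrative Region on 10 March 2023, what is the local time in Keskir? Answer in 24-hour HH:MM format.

1 November 2022 is a Tuesday, so the first Friday is November 4 and the third is November 18.
1 March 2023 is a Wednesday, so the first Sunday is March 5.
Daylight saving runs 18 November 2022 – 5 March 2023; 10 March 2023 is outside that window, so Mesis Administrative Region is on standard time at UTC+05:30.
21:15 Mesis Administrative Region − 5h30m = 15:45 UTC.
At the standard offset (UTC−01:00), 15:45 UTC − 1h = 14:45 Keskir standard time.
Daylight saving runs 12 February – 8 October; the standard-time date in Keskir, 10 March 2023, is inside that window, so Keskir is at UTC+00:00.
15:45 UTC + 0h = 15:45 Keskir.

15:45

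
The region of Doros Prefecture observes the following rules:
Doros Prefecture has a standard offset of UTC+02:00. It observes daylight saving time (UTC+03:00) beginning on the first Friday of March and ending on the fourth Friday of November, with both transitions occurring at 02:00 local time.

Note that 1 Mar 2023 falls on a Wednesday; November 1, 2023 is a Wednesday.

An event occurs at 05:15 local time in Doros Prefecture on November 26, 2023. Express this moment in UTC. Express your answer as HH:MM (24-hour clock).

03:15

1 March 2023 is a Wednesday, so the first Friday is March 3.
1 November 2023 is a Wednesday, so the first Friday is November 3 and the fourth is November 24.
November 26, 2023 is outside the daylight-saving period (3 March – 24 November), so Doros Prefecture is on standard time, UTC+02:00.
05:15 local − 2h = 03:15 UTC.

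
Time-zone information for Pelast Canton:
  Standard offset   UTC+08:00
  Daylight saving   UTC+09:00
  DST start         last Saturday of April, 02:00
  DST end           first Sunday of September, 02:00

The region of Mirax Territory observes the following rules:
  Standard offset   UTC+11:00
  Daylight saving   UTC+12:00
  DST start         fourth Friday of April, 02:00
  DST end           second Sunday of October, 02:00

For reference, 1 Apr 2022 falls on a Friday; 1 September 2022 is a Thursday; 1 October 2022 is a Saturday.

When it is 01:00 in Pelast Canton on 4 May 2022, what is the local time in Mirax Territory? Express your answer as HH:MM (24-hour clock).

1 April 2022 is a Friday, so Saturdays fall on 2, 9, 16, 23, 30; the last is April 30.
1 September 2022 is a Thursday, so the first Sunday is September 4.
Daylight saving runs 30 April – 4 September; 4 May 2022 is inside that window, so Pelast Canton is at UTC+09:00.
01:00 Pelast Canton − 9h = 16:00 UTC (rolling into the previous day, 3 May 2022).
1 April 2022 is a Friday, so the first Friday is April 1 and the fourth is April 22.
1 October 2022 is a Saturday, so the first Sunday is October 2 and the second is October 9.
At the standard offset (UTC+11:00), 16:00 UTC + 11h = 03:00 Mirax Territory standard time (rolling into the next day, 4 May 2022).
The standard-time date in Mirax Territory, 4 May 2022, falls between 22 April and 9 October, so daylight saving is in effect and Mirax Territory is at UTC+12:00.
16:00 UTC + 12h = 04:00 Mirax Territory (rolling into the next day, 4 May 2022).

04:00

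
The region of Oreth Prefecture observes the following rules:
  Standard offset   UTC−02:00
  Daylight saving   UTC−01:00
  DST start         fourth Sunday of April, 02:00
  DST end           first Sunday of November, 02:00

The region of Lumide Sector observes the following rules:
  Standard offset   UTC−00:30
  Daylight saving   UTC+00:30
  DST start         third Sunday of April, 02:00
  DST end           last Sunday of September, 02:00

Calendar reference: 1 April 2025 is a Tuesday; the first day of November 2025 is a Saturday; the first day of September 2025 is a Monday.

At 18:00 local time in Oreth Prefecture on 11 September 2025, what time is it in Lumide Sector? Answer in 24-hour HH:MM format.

1 April 2025 is a Tuesday, so the first Sunday is April 6 and the fourth is April 27.
1 November 2025 is a Saturday, so the first Sunday is November 2.
Daylight saving runs 27 April – 2 November; 11 September 2025 is inside that window, so Oreth Prefecture is at UTC−01:00.
18:00 Oreth Prefecture + 1h = 19:00 UTC.
1 April 2025 is a Tuesday, so the first Sunday is April 6 and the third is April 20.
1 September 2025 is a Monday, so Sundays fall on 7, 14, 21, 28; the last is September 28.
At the standard offset (UTC−00:30), 19:00 UTC − 0h30m = 18:30 Lumide Sector standard time.
The standard-time date in Lumide Sector, 11 September 2025, lies within the daylight-saving period (20 April – 28 September), so Lumide Sector is on daylight time, UTC+00:30.
19:00 UTC + 0h30m = 19:30 Lumide Sector.

19:30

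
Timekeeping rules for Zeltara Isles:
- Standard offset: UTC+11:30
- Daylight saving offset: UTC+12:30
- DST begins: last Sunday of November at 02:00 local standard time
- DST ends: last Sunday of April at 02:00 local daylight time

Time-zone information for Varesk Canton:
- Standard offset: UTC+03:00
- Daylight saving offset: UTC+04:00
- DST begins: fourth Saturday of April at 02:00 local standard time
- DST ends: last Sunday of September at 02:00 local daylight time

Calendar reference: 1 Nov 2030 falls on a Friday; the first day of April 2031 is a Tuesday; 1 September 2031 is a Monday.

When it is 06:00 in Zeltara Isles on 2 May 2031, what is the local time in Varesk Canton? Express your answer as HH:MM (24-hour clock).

22:30

1 November 2030 is a Friday, so Sundays fall on 3, 10, 17, 24; the last is November 24.
1 April 2031 is a Tuesday, so Sundays fall on 6, 13, 20, 27; the last is April 27.
Daylight saving runs 24 November 2030 – 27 April 2031; 2 May 2031 is outside that window, so Zeltara Isles is on standard time at UTC+11:30.
06:00 Zeltara Isles − 11h30m = 18:30 UTC (rolling into the previous day, 1 May 2031).
1 April 2031 is a Tuesday, so the first Saturday is April 5 and the fourth is April 26.
1 September 2031 is a Monday, so Sundays fall on 7, 14, 21, 28; the last is September 28.
At the standard offset (UTC+03:00), 18:30 UTC + 3h = 21:30 Varesk Canton standard time.
The standard-time date in Varesk Canton, 1 May 2031, falls between 26 April and 28 September, so daylight saving is in effect and Varesk Canton is at UTC+04:00.
18:30 UTC + 4h = 22:30 Varesk Canton.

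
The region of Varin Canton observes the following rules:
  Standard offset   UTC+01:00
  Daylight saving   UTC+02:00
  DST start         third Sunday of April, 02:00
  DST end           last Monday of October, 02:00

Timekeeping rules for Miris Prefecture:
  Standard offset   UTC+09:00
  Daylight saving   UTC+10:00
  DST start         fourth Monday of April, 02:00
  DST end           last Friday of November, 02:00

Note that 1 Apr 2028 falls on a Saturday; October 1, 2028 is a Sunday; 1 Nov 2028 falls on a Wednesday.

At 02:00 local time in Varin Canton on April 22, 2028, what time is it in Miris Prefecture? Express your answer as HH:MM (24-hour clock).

09:00

1 April 2028 is a Saturday, so the first Sunday is April 2 and the third is April 16.
1 October 2028 is a Sunday, so Mondays fall on 2, 9, 16, 23, 30; the last is October 30.
Daylight saving runs 16 April – 30 October; April 22, 2028 is inside that window, so Varin Canton is at UTC+02:00.
02:00 Varin Canton − 2h = 00:00 UTC.
1 April 2028 is a Saturday, so the first Monday is April 3 and the fourth is April 24.
1 November 2028 is a Wednesday, so Fridays fall on 3, 10, 17, 24; the last is November 24.
At the standard offset (UTC+09:00), 00:00 UTC + 9h = 09:00 Miris Prefecture standard time.
The standard-time date in Miris Prefecture, April 22, 2028, does not fall between 24 April and 24 November, so daylight saving is not in effect and Miris Prefecture is at UTC+09:00.
00:00 UTC + 9h = 09:00 Miris Prefecture.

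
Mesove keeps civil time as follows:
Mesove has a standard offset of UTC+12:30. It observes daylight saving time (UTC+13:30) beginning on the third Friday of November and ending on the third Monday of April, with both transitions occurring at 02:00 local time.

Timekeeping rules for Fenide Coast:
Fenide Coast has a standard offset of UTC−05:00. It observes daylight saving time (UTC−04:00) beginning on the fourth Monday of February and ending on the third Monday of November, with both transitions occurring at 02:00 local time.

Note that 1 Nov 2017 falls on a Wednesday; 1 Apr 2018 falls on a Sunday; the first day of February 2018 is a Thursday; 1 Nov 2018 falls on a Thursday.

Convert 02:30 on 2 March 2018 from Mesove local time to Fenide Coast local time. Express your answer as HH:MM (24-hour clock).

09:00

1 November 2017 is a Wednesday, so the first Friday is November 3 and the third is November 17.
1 April 2018 is a Sunday, so the first Monday is April 2 and the third is April 16.
Daylight saving runs 17 November 2017 – 16 April 2018; 2 March 2018 is inside that window, so Mesove is at UTC+13:30.
02:30 Mesove − 13h30m = 13:00 UTC (rolling into the previous day, 1 March 2018).
1 February 2018 is a Thursday, so the first Monday is February 5 and the fourth is February 26.
1 November 2018 is a Thursday, so the first Monday is November 5 and the third is November 19.
At the standard offset (UTC−05:00), 13:00 UTC − 5h = 08:00 Fenide Coast standard time.
The standard-time date in Fenide Coast, 1 March 2018, lies within the daylight-saving period (26 February – 19 November), so Fenide Coast is on daylight time, UTC−04:00.
13:00 UTC − 4h = 09:00 Fenide Coast.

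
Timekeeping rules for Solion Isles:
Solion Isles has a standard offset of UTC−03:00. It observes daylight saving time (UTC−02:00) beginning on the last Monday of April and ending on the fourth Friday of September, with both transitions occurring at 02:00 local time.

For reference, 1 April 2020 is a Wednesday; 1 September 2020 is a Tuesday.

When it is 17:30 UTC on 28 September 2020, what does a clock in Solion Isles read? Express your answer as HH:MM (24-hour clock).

1 April 2020 is a Wednesday, so Mondays fall on 6, 13, 20, 27; the last is April 27.
1 September 2020 is a Tuesday, so the first Friday is September 4 and the fourth is September 25.
At the standard offset (UTC−03:00), 17:30 UTC − 3h = 14:30 Solion Isles standard time.
The standard-time date in Solion Isles, 28 September 2020, does not fall between 27 April and 25 September, so daylight saving is not in effect and Solion Isles is at UTC−03:00.
17:30 UTC − 3h = 14:30 local.

14:30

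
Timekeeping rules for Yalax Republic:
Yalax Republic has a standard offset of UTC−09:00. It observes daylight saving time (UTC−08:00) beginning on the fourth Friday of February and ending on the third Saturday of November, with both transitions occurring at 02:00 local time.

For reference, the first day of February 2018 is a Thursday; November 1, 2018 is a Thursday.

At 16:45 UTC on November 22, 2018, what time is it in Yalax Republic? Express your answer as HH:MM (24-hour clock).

07:45

1 February 2018 is a Thursday, so the first Friday is February 2 and the fourth is February 23.
1 November 2018 is a Thursday, so the first Saturday is November 3 and the third is November 17.
At the standard offset (UTC−09:00), 16:45 UTC − 9h = 07:45 Yalax Republic standard time.
The standard-time date in Yalax Republic, November 22, 2018, is outside the daylight-saving period (23 February – 17 November), so Yalax Republic is on standard time, UTC−09:00.
16:45 UTC − 9h = 07:45 local.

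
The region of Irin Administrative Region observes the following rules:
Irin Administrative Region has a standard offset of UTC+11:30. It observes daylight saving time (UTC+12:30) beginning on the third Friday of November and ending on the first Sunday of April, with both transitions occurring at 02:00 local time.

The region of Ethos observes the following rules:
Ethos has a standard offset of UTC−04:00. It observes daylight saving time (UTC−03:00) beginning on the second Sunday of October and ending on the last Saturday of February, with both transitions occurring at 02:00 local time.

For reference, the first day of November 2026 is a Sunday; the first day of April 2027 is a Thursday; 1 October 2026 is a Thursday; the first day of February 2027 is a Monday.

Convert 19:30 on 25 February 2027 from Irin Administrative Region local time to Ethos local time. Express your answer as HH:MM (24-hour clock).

04:00

1 November 2026 is a Sunday, so the first Friday is November 6 and the third is November 20.
1 April 2027 is a Thursday, so the first Sunday is April 4.
25 February 2027 lies within the daylight-saving period (20 November 2026 – 4 April 2027), so Irin Administrative Region is on daylight time, UTC+12:30.
19:30 Irin Administrative Region − 12h30m = 07:00 UTC.
1 October 2026 is a Thursday, so the first Sunday is October 4 and the second is October 11.
1 February 2027 is a Monday, so Saturdays fall on 6, 13, 20, 27; the last is February 27.
At the standard offset (UTC−04:00), 07:00 UTC − 4h = 03:00 Ethos standard time.
Daylight saving runs 11 October 2026 – 27 February 2027; the standard-time date in Ethos, 25 February 2027, is inside that window, so Ethos is at UTC−03:00.
07:00 UTC − 3h = 04:00 Ethos.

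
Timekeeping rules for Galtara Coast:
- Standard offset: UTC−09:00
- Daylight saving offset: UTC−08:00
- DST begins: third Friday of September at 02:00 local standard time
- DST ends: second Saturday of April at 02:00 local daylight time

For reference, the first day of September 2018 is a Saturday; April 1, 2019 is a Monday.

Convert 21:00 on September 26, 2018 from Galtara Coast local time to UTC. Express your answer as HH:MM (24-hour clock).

1 September 2018 is a Saturday, so the first Friday is September 7 and the third is September 21.
1 April 2019 is a Monday, so the first Saturday is April 6 and the second is April 13.
Daylight saving runs 21 September 2018 – 13 April 2019; September 26, 2018 is inside that window, so Galtara Coast is at UTC−08:00.
21:00 local + 8h = 05:00 UTC (rolling into the next day, 27 September 2018).

05:00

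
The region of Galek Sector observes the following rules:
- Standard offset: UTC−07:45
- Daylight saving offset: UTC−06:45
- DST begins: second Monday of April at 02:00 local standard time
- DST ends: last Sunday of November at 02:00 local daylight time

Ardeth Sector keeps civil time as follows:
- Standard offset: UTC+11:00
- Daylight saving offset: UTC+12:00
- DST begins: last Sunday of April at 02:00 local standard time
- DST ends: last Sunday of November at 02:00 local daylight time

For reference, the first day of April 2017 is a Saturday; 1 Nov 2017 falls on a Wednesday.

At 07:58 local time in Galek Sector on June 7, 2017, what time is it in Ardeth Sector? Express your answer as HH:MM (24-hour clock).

1 April 2017 is a Saturday, so the first Monday is April 3 and the second is April 10.
1 November 2017 is a Wednesday, so Sundays fall on 5, 12, 19, 26; the last is November 26.
Daylight saving runs 10 April – 26 November; June 7, 2017 is inside that window, so Galek Sector is at UTC−06:45.
07:58 Galek Sector + 6h45m = 14:43 UTC.
1 April 2017 is a Saturday, so Sundays fall on 2, 9, 16, 23, 30; the last is April 30.
1 November 2017 is a Wednesday, so Sundays fall on 5, 12, 19, 26; the last is November 26.
At the standard offset (UTC+11:00), 14:43 UTC + 11h = 01:43 Ardeth Sector standard time (rolling into the next day, 8 June 2017).
The standard-time date in Ardeth Sector, June 8, 2017, lies within the daylight-saving period (30 April – 26 November), so Ardeth Sector is on daylight time, UTC+12:00.
14:43 UTC + 12h = 02:43 Ardeth Sector (rolling into the next day, 8 June 2017).

02:43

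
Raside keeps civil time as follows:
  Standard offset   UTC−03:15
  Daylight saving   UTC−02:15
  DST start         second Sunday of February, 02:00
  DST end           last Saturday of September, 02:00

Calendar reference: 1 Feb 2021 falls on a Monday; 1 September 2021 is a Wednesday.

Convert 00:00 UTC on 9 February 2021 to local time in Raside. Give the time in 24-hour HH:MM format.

20:45

1 February 2021 is a Monday, so the first Sunday is February 7 and the second is February 14.
1 September 2021 is a Wednesday, so Saturdays fall on 4, 11, 18, 25; the last is September 25.
At the standard offset (UTC−03:15), 00:00 UTC − 3h15m = 20:45 Raside standard time (rolling into the previous day, 8 February 2021).
The standard-time date in Raside, 8 February 2021, is outside the daylight-saving period (14 February – 25 September), so Raside is on standard time, UTC−03:15.
00:00 UTC − 3h15m = 20:45 local (rolling into the previous day, 8 February 2021).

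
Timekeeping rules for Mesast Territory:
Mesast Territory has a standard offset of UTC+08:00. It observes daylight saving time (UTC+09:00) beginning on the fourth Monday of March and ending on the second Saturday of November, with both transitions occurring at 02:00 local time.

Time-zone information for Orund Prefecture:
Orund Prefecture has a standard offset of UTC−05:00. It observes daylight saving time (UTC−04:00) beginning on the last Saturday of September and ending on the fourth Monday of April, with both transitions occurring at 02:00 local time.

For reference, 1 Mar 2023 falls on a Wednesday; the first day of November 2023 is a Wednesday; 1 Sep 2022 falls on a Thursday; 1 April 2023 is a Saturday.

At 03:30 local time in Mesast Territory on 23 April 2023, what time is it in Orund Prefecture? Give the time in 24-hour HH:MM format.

1 March 2023 is a Wednesday, so the first Monday is March 6 and the fourth is March 27.
1 November 2023 is a Wednesday, so the first Saturday is November 4 and the second is November 11.
23 April 2023 lies within the daylight-saving period (27 March – 11 November), so Mesast Territory is on daylight time, UTC+09:00.
03:30 Mesast Territory − 9h = 18:30 UTC (rolling into the previous day, 22 April 2023).
1 September 2022 is a Thursday, so Saturdays fall on 3, 10, 17, 24; the last is September 24.
1 April 2023 is a Saturday, so the first Monday is April 3 and the fourth is April 24.
At the standard offset (UTC−05:00), 18:30 UTC − 5h = 13:30 Orund Prefecture standard time.
Daylight saving runs 24 September 2022 – 24 April 2023; the standard-time date in Orund Prefecture, 22 April 2023, is inside that window, so Orund Prefecture is at UTC−04:00.
18:30 UTC − 4h = 14:30 Orund Prefecture.

14:30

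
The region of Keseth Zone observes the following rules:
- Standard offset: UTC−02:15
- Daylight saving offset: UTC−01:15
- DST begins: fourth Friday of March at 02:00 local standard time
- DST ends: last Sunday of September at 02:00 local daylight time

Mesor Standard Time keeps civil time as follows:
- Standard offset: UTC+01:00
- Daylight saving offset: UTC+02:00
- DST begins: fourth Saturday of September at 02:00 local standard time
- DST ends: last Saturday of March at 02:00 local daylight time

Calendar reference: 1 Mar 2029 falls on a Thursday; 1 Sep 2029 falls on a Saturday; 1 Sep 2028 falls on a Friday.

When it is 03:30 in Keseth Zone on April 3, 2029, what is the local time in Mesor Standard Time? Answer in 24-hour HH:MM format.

1 March 2029 is a Thursday, so the first Friday is March 2 and the fourth is March 23.
1 September 2029 is a Saturday, so Sundays fall on 2, 9, 16, 23, 30; the last is September 30.
April 3, 2029 falls between 23 March and 30 September, so daylight saving is in effect and Keseth Zone is at UTC−01:15.
03:30 Keseth Zone + 1h15m = 04:45 UTC.
1 September 2028 is a Friday, so the first Saturday is September 2 and the fourth is September 23.
1 March 2029 is a Thursday, so Saturdays fall on 3, 10, 17, 24, 31; the last is March 31.
At the standard offset (UTC+01:00), 04:45 UTC + 1h = 05:45 Mesor Standard Time standard time.
Daylight saving runs 23 September 2028 – 31 March 2029; the standard-time date in Mesor Standard Time, April 3, 2029, is outside that window, so Mesor Standard Time is on standard time at UTC+01:00.
04:45 UTC + 1h = 05:45 Mesor Standard Time.

05:45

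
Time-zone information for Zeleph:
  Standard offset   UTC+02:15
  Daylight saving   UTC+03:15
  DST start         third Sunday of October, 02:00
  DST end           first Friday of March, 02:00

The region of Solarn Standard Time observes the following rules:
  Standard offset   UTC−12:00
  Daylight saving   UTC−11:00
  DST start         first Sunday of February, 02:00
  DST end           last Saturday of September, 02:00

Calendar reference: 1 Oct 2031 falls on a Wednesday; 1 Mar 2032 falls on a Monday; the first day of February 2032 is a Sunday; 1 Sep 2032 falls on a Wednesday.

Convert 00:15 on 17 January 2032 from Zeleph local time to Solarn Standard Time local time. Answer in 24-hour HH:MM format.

09:00

1 October 2031 is a Wednesday, so the first Sunday is October 5 and the third is October 19.
1 March 2032 is a Monday, so the first Friday is March 5.
17 January 2032 lies within the daylight-saving period (19 October 2031 – 5 March 2032), so Zeleph is on daylight time, UTC+03:15.
00:15 Zeleph − 3h15m = 21:00 UTC (rolling into the previous day, 16 January 2032).
1 February 2032 is a Sunday, so the first Sunday is February 1.
1 September 2032 is a Wednesday, so Saturdays fall on 4, 11, 18, 25; the last is September 25.
At the standard offset (UTC−12:00), 21:00 UTC − 12h = 09:00 Solarn Standard Time standard time.
Daylight saving runs 1 February – 25 September; the standard-time date in Solarn Standard Time, 16 January 2032, is outside that window, so Solarn Standard Time is on standard time at UTC−12:00.
21:00 UTC − 12h = 09:00 Solarn Standard Time.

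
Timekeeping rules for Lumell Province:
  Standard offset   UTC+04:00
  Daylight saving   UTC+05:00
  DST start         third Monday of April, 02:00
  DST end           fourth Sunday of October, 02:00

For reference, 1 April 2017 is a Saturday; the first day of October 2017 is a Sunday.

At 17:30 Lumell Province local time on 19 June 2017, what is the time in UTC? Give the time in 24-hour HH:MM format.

12:30

1 April 2017 is a Saturday, so the first Monday is April 3 and the third is April 17.
1 October 2017 is a Sunday, so the first Sunday is October 1 and the fourth is October 22.
19 June 2017 falls between 17 April and 22 October, so daylight saving is in effect and Lumell Province is at UTC+05:00.
17:30 local − 5h = 12:30 UTC.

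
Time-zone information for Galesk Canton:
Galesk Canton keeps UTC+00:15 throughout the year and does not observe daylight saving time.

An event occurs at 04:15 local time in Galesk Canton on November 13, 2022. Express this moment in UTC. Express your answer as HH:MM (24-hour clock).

04:00

Galesk Canton stays on UTC+00:15 all year.
04:15 local − 0h15m = 04:00 UTC.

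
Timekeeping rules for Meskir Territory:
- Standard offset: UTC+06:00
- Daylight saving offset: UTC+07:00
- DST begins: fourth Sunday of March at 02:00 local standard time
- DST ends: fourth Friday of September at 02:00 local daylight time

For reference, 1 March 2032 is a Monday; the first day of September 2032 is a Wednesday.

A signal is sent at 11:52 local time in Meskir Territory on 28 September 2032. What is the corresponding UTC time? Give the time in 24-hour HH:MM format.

05:52

1 March 2032 is a Monday, so the first Sunday is March 7 and the fourth is March 28.
1 September 2032 is a Wednesday, so the first Friday is September 3 and the fourth is September 24.
28 September 2032 does not fall between 28 March and 24 September, so daylight saving is not in effect and Meskir Territory is at UTC+06:00.
11:52 local − 6h = 05:52 UTC.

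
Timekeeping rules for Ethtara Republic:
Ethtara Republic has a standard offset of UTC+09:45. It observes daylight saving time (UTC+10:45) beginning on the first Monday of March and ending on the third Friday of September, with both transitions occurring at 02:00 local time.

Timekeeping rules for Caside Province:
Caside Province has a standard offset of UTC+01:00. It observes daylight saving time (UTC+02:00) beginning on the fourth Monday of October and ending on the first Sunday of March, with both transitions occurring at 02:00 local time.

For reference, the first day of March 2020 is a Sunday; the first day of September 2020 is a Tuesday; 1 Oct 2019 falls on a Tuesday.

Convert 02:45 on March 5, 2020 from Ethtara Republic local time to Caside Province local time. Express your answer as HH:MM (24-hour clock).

17:00

1 March 2020 is a Sunday, so the first Monday is March 2.
1 September 2020 is a Tuesday, so the first Friday is September 4 and the third is September 18.
March 5, 2020 lies within the daylight-saving period (2 March – 18 September), so Ethtara Republic is on daylight time, UTC+10:45.
02:45 Ethtara Republic − 10h45m = 16:00 UTC (rolling into the previous day, 4 March 2020).
1 October 2019 is a Tuesday, so the first Monday is October 7 and the fourth is October 28.
1 March 2020 is a Sunday, so the first Sunday is March 1.
At the standard offset (UTC+01:00), 16:00 UTC + 1h = 17:00 Caside Province standard time.
The standard-time date in Caside Province, March 4, 2020, is outside the daylight-saving period (28 October 2019 – 1 March 2020), so Caside Province is on standard time, UTC+01:00.
16:00 UTC + 1h = 17:00 Caside Province.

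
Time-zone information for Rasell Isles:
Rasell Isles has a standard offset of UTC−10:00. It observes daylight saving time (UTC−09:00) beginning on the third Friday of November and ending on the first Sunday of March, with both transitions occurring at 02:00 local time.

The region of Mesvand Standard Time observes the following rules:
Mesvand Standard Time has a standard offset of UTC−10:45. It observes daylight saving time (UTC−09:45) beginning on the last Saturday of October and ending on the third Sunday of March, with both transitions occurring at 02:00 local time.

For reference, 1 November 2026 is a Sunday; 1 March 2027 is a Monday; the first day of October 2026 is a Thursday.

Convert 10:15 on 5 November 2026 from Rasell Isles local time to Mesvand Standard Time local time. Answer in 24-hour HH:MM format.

10:30

1 November 2026 is a Sunday, so the first Friday is November 6 and the third is November 20.
1 March 2027 is a Monday, so the first Sunday is March 7.
Daylight saving runs 20 November 2026 – 7 March 2027; 5 November 2026 is outside that window, so Rasell Isles is on standard time at UTC−10:00.
10:15 Rasell Isles + 10h = 20:15 UTC.
1 October 2026 is a Thursday, so Saturdays fall on 3, 10, 17, 24, 31; the last is October 31.
1 March 2027 is a Monday, so the first Sunday is March 7 and the third is March 21.
At the standard offset (UTC−10:45), 20:15 UTC − 10h45m = 09:30 Mesvand Standard Time standard time.
The standard-time date in Mesvand Standard Time, 5 November 2026, falls between 31 October 2026 and 21 March 2027, so daylight saving is in effect and Mesvand Standard Time is at UTC−09:45.
20:15 UTC − 9h45m = 10:30 Mesvand Standard Time.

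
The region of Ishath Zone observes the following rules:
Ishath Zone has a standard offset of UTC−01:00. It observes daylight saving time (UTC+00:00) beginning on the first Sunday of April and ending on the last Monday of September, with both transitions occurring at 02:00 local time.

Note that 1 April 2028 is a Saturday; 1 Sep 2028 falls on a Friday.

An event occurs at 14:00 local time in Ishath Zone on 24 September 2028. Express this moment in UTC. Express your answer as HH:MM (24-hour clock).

1 April 2028 is a Saturday, so the first Sunday is April 2.
1 September 2028 is a Friday, so Mondays fall on 4, 11, 18, 25; the last is September 25.
24 September 2028 falls between 2 April and 25 September, so daylight saving is in effect and Ishath Zone is at UTC+00:00.
14:00 local − 0h = 14:00 UTC.

14:00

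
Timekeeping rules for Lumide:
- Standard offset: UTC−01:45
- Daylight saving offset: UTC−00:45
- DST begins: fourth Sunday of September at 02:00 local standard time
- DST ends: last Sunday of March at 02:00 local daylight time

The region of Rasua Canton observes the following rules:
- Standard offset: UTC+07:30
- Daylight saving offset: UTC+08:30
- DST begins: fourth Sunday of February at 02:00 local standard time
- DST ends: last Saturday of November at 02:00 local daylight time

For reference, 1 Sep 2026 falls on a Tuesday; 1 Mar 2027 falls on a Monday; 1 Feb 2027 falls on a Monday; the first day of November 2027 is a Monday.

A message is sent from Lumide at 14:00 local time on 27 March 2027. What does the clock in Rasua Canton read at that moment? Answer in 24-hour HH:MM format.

1 September 2026 is a Tuesday, so the first Sunday is September 6 and the fourth is September 27.
1 March 2027 is a Monday, so Sundays fall on 7, 14, 21, 28; the last is March 28.
27 March 2027 falls between 27 September 2026 and 28 March 2027, so daylight saving is in effect and Lumide is at UTC−00:45.
14:00 Lumide + 0h45m = 14:45 UTC.
1 February 2027 is a Monday, so the first Sunday is February 7 and the fourth is February 28.
1 November 2027 is a Monday, so Saturdays fall on 6, 13, 20, 27; the last is November 27.
At the standard offset (UTC+07:30), 14:45 UTC + 7h30m = 22:15 Rasua Canton standard time.
The standard-time date in Rasua Canton, 27 March 2027, lies within the daylight-saving period (28 February – 27 November), so Rasua Canton is on daylight time, UTC+08:30.
14:45 UTC + 8h30m = 23:15 Rasua Canton.

23:15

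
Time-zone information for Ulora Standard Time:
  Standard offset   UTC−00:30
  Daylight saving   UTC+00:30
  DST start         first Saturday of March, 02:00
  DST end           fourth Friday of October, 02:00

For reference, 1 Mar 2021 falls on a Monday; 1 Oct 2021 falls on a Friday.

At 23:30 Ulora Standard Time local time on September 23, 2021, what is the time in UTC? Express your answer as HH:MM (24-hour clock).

1 March 2021 is a Monday, so the first Saturday is March 6.
1 October 2021 is a Friday, so the first Friday is October 1 and the fourth is October 22.
Daylight saving runs 6 March – 22 October; September 23, 2021 is inside that window, so Ulora Standard Time is at UTC+00:30.
23:30 local − 0h30m = 23:00 UTC.

23:00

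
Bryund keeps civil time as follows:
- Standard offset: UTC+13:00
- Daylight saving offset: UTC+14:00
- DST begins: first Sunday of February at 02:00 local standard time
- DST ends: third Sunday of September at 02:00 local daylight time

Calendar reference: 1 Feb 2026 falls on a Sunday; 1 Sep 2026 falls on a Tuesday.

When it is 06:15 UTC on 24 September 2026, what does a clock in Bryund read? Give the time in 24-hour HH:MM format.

19:15

1 February 2026 is a Sunday, so the first Sunday is February 1.
1 September 2026 is a Tuesday, so the first Sunday is September 6 and the third is September 20.
At the standard offset (UTC+13:00), 06:15 UTC + 13h = 19:15 Bryund standard time.
The standard-time date in Bryund, 24 September 2026, does not fall between 1 February and 20 September, so daylight saving is not in effect and Bryund is at UTC+13:00.
06:15 UTC + 13h = 19:15 local.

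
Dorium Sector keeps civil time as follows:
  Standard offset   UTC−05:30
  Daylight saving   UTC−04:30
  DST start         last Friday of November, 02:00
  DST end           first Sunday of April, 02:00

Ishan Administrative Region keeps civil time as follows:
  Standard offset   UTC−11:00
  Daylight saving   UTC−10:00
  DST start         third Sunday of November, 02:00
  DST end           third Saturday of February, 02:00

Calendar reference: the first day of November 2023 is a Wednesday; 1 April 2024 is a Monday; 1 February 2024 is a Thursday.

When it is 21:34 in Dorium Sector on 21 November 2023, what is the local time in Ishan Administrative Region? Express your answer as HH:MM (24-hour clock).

1 November 2023 is a Wednesday, so Fridays fall on 3, 10, 17, 24; the last is November 24.
1 April 2024 is a Monday, so the first Sunday is April 7.
21 November 2023 does not fall between 24 November 2023 and 7 April 2024, so daylight saving is not in effect and Dorium Sector is at UTC−05:30.
21:34 Dorium Sector + 5h30m = 03:04 UTC (rolling into the next day, 22 November 2023).
1 November 2023 is a Wednesday, so the first Sunday is November 5 and the third is November 19.
1 February 2024 is a Thursday, so the first Saturday is February 3 and the third is February 17.
At the standard offset (UTC−11:00), 03:04 UTC − 11h = 16:04 Ishan Administrative Region standard time (rolling into the previous day, 21 November 2023).
The standard-time date in Ishan Administrative Region, 21 November 2023, lies within the daylight-saving period (19 November 2023 – 17 February 2024), so Ishan Administrative Region is on daylight time, UTC−10:00.
03:04 UTC − 10h = 17:04 Ishan Administrative Region (rolling into the previous day, 21 November 2023).

17:04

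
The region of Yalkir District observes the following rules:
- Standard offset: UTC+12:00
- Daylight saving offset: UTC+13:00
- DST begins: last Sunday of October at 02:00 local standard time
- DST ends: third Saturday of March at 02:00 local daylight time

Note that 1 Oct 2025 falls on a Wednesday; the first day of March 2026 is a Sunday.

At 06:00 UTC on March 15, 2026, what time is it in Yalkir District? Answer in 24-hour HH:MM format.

19:00

1 October 2025 is a Wednesday, so Sundays fall on 5, 12, 19, 26; the last is October 26.
1 March 2026 is a Sunday, so the first Saturday is March 7 and the third is March 21.
At the standard offset (UTC+12:00), 06:00 UTC + 12h = 18:00 Yalkir District standard time.
Daylight saving runs 26 October 2025 – 21 March 2026; the standard-time date in Yalkir District, March 15, 2026, is inside that window, so Yalkir District is at UTC+13:00.
06:00 UTC + 13h = 19:00 local.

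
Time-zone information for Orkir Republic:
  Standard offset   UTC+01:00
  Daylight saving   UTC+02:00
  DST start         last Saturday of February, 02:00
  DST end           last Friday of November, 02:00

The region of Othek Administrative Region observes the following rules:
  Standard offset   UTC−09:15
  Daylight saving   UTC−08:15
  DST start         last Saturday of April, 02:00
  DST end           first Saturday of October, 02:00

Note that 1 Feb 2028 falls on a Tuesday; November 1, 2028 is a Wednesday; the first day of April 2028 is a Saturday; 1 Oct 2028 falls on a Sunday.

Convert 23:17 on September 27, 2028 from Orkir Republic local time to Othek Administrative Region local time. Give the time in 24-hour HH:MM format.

13:02

1 February 2028 is a Tuesday, so Saturdays fall on 5, 12, 19, 26; the last is February 26.
1 November 2028 is a Wednesday, so Fridays fall on 3, 10, 17, 24; the last is November 24.
September 27, 2028 lies within the daylight-saving period (26 February – 24 November), so Orkir Republic is on daylight time, UTC+02:00.
23:17 Orkir Republic − 2h = 21:17 UTC.
1 April 2028 is a Saturday, so Saturdays fall on 1, 8, 15, 22, 29; the last is April 29.
1 October 2028 is a Sunday, so the first Saturday is October 7.
At the standard offset (UTC−09:15), 21:17 UTC − 9h15m = 12:02 Othek Administrative Region standard time.
The standard-time date in Othek Administrative Region, September 27, 2028, falls between 29 April and 7 October, so daylight saving is in effect and Othek Administrative Region is at UTC−08:15.
21:17 UTC − 8h15m = 13:02 Othek Administrative Region.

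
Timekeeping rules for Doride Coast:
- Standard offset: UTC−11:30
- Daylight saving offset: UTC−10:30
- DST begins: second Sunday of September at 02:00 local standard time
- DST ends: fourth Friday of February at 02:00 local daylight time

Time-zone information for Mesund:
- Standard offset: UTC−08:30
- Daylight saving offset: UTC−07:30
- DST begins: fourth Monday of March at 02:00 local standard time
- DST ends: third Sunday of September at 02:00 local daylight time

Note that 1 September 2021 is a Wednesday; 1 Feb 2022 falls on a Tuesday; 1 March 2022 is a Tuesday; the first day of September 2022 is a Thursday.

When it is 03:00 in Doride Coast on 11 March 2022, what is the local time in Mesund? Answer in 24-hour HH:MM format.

06:00

1 September 2021 is a Wednesday, so the first Sunday is September 5 and the second is September 12.
1 February 2022 is a Tuesday, so the first Friday is February 4 and the fourth is February 25.
11 March 2022 does not fall between 12 September 2021 and 25 February 2022, so daylight saving is not in effect and Doride Coast is at UTC−11:30.
03:00 Doride Coast + 11h30m = 14:30 UTC.
1 March 2022 is a Tuesday, so the first Monday is March 7 and the fourth is March 28.
1 September 2022 is a Thursday, so the first Sunday is September 4 and the third is September 18.
At the standard offset (UTC−08:30), 14:30 UTC − 8h30m = 06:00 Mesund standard time.
Daylight saving runs 28 March – 18 September; the standard-time date in Mesund, 11 March 2022, is outside that window, so Mesund is on standard time at UTC−08:30.
14:30 UTC − 8h30m = 06:00 Mesund.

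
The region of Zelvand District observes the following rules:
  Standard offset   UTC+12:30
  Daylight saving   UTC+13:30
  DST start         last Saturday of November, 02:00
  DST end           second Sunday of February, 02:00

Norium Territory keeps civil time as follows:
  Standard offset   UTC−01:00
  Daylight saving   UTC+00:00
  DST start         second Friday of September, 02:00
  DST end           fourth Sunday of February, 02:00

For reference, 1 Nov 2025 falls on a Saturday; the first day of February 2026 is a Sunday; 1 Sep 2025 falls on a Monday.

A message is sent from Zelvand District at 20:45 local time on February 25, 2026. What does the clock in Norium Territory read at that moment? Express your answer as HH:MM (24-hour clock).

1 November 2025 is a Saturday, so Saturdays fall on 1, 8, 15, 22, 29; the last is November 29.
1 February 2026 is a Sunday, so the first Sunday is February 1 and the second is February 8.
Daylight saving runs 29 November 2025 – 8 February 2026; February 25, 2026 is outside that window, so Zelvand District is on standard time at UTC+12:30.
20:45 Zelvand District − 12h30m = 08:15 UTC.
1 September 2025 is a Monday, so the first Friday is September 5 and the second is September 12.
1 February 2026 is a Sunday, so the first Sunday is February 1 and the fourth is February 22.
At the standard offset (UTC−01:00), 08:15 UTC − 1h = 07:15 Norium Territory standard time.
The standard-time date in Norium Territory, February 25, 2026, is outside the daylight-saving period (12 September 2025 – 22 February 2026), so Norium Territory is on standard time, UTC−01:00.
08:15 UTC − 1h = 07:15 Norium Territory.

07:15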